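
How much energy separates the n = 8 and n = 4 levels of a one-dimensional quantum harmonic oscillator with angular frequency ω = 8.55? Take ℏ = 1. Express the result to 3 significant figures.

E_n = ℏω(n + ½), so ΔE = (8 − 4) ℏω = 4 × 8.55 = 34.20.

ΔE = 34.2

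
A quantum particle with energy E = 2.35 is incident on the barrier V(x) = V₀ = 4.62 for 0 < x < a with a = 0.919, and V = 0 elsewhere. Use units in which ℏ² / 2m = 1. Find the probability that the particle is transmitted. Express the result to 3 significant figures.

T = 0.222

Since E < V₀ the interior solution is evanescent with decay constant κ = √(2m(V₀ − E))/ℏ = 1.507.
κa = 1.385, sinh(κa) = 1.871.
The exact tunnelling result is T⁻¹ = 1 + V₀² sinh²(κa) / [4E(V₀ − E)] = 4.503, so T = 0.222.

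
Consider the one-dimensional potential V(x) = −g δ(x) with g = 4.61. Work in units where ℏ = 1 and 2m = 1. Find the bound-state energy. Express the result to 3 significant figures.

E = -5.31

The bound state is ψ(x) = √κ e^{−κ|x|}. The derivative jump ψ'(0⁺) − ψ'(0⁻) = −(2mg/ℏ²)ψ(0) fixes κ = mg/ℏ² = 2.305.
Then E = −ℏ²κ²/(2m) = −mg²/(2ℏ²) = -5.313.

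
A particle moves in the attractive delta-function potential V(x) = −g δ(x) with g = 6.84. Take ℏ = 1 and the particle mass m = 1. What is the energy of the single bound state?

E = -23.4

For x ≠ 0 the bound state is ψ ∝ e^{−κ|x|}; integrating the TISE across the delta gives the cusp condition 2κ = 2mg/ℏ², so κ = 6.840.
Then E = −ℏ²κ²/(2m) = −mg²/(2ℏ²) = -23.39.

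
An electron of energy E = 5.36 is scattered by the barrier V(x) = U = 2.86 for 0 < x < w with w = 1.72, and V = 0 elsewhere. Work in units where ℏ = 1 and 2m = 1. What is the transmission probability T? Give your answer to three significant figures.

E > U: inside the barrier k₂ = √(2m(E − U))/ℏ = 1.581, k₂w = 2.720.
T = [1 + U² sin²(k₂w) / (4E(E − U))]⁻¹ = 1/1.026 = 0.975.

T = 0.975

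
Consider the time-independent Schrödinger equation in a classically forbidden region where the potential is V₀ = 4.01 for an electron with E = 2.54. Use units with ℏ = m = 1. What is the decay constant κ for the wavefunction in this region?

Since E < V₀ the TISE in this region is ψ'' = κ²ψ with κ = √(2m(V₀ − E))/ℏ.
κ = √(2 × 1 × 1.47) = 1.715.

κ = 1.71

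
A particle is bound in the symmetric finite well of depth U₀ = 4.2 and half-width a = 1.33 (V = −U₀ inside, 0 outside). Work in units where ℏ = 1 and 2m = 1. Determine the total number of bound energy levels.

N = 2

Define the well-strength parameter z₀ = (a/ℏ)√(2mU₀) = 1.33 × √(2·0.5·4.2) = 2.726.
The even/odd transcendental equations gain one root per π/2 in z₀, giving N = 1 + ⌊2z₀/π⌋ = 1 + ⌊1.735⌋ = 2.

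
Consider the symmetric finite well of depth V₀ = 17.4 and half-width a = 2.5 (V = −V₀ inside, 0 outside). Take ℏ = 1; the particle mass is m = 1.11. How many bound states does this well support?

The dimensionless depth is z₀ = a√(2mV₀)/ℏ = 2.5 × √(38.63) = 15.54.
A new bound state (alternating even/odd) appears each time z₀ passes a multiple of π/2, so N = ⌊2z₀/π⌋ + 1 = ⌊9.892⌋ + 1 = 10.

N = 10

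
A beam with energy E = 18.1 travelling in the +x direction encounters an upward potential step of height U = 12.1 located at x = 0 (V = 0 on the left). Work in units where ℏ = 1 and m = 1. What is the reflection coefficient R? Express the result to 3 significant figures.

R = 0.0725

On each side the TISE gives plane waves with k = √(2m(E − V))/ℏ: k₁ = √(2·1·18.1) = 6.017, k₂ = √(2·1·6) = 3.464.
Continuity of ψ and ψ′ at the step yields the reflection amplitude r = (k₁ − k₂)/(k₁ + k₂) = 0.2692; thus R = |r|² = 0.07249, T = 0.9275.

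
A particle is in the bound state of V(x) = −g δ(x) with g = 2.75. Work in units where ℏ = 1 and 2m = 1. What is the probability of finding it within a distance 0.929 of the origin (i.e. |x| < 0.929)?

The normalised bound state is ψ = √κ e^{−κ|x|} with κ = mg/ℏ² = 1.375.
P(|x| < d) = ∫_{−d}^{d} κ e^{−2κ|x|} dx = 1 − e^{−2κd} = 1 − e^{−2.555} = 0.9223.

P = 0.922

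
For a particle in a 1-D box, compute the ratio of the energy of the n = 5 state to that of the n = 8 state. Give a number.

E_n = n²π²ℏ²/(2mL²) so the ratio is n₂²/n₁² = 25/64 = 0.390625.

0.390625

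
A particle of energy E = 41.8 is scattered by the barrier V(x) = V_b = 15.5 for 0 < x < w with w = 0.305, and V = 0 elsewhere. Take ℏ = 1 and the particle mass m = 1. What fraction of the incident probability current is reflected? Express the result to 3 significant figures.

Above the barrier the interior wavenumber is k₂ = √(2m(E − V_b))/ℏ = 7.253, giving phase k₂w = 2.212.
Matching at both interfaces gives T⁻¹ = 1 + V_b² sin²(k₂w) / [4E(E − V_b)] = 1.035, hence T = 0.966.
R = 1 − T = 0.0339.

R = 0.0339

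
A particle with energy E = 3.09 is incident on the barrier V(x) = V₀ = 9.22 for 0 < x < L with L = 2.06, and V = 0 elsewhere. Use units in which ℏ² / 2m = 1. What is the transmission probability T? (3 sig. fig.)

T = 0.000132

E < V₀: inside the barrier ψ ∝ e^{±κx} with κ = √(2m(V₀ − E))/ℏ = 2.476.
κL = 5.100, sinh(κL) = 82.03.
Matching ψ, ψ′ at both faces gives T = [1 + V₀² sinh²(κL) / (4E(V₀ − E))]⁻¹ = 1/7551 = 0.000132.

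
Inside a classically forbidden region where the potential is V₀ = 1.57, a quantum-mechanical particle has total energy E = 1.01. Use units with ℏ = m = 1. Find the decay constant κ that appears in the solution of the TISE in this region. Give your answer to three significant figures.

κ = 1.06

Since E < V₀ the TISE in this region is ψ'' = κ²ψ with κ = √(2m(V₀ − E))/ℏ.
κ = √(2 × 1 × 0.56) = 1.058.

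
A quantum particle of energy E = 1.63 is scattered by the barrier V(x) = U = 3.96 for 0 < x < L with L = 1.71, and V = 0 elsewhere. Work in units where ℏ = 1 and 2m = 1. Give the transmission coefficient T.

E < U: inside the barrier ψ ∝ e^{±κx} with κ = √(2m(U − E))/ℏ = 1.526.
κL = 2.610, sinh(κL) = 6.764.
Matching ψ, ψ′ at both faces gives T = [1 + U² sinh²(κL) / (4E(U − E))]⁻¹ = 1/48.23 = 0.0207.

T = 0.0207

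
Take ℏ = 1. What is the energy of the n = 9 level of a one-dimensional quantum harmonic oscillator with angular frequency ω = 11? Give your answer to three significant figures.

The oscillator eigenvalues are E_n = ℏω(n + ½), so E_9 = 11 × 9.5 = 104.5.

E = 105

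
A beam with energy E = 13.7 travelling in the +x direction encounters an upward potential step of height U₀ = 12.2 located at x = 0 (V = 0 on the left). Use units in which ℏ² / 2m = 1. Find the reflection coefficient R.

R = 0.253

The wavenumbers are k₁ = √(2mE)/ℏ = 3.701 on the left and k₂ = √(2m(E − U₀))/ℏ = 1.225 on the right.
Matching ψ and ψ′ at x = 0 gives r = (k₁ − k₂)/(k₁ + k₂), so R = r² = 0.2528 and T = 1 − R = 0.7472.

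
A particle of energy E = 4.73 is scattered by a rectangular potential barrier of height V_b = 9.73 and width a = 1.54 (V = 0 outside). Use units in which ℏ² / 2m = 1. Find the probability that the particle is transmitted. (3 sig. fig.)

Since E < V_b the interior solution is evanescent with decay constant κ = √(2m(V_b − E))/ℏ = 2.236.
κa = 3.444, sinh(κa) = 15.63.
The exact tunnelling result is T⁻¹ = 1 + V_b² sinh²(κa) / [4E(V_b − E)] = 245.6, so T = 0.00407.

T = 0.00407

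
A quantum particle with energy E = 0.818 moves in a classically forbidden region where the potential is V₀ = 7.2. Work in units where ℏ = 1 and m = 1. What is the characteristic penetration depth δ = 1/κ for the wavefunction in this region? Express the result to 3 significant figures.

δ = 0.280

Since E < V₀ the TISE in this region is ψ'' = κ²ψ with κ = √(2m(V₀ − E))/ℏ.
κ = √(2 × 1 × 6.382) = 3.573. The penetration depth is δ = 1/κ = 0.280.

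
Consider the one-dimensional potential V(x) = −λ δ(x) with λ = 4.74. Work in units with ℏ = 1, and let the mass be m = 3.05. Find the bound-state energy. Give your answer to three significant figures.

The bound state is ψ(x) = √κ e^{−κ|x|}. The derivative jump ψ'(0⁺) − ψ'(0⁻) = −(2mλ/ℏ²)ψ(0) fixes κ = mλ/ℏ² = 14.46.
Then E = −ℏ²κ²/(2m) = −mλ²/(2ℏ²) = -34.26.

E = -34.3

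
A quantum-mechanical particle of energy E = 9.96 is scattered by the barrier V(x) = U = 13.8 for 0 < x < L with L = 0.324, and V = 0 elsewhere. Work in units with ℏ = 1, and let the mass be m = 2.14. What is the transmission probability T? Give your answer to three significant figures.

T = 0.213

E < U: inside the barrier ψ ∝ e^{±κx} with κ = √(2m(U − E))/ℏ = 4.054.
κL = 1.314, sinh(κL) = 1.725.
Matching ψ, ψ′ at both faces gives T = [1 + U² sinh²(κL) / (4E(U − E))]⁻¹ = 1/4.705 = 0.213.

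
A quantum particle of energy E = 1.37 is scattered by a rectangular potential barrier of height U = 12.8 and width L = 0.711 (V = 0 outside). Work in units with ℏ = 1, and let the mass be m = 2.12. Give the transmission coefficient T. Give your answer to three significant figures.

T = 0.0000768

Since E < U the interior solution is evanescent with decay constant κ = √(2m(U − E))/ℏ = 6.962.
κL = 4.950, sinh(κL) = 70.56.
The exact tunnelling result is T⁻¹ = 1 + U² sinh²(κL) / [4E(U − E)] = 13020, so T = 0.0000768.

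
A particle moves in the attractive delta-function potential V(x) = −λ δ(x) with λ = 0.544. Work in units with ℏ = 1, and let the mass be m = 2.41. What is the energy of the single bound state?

E = -0.357

For x ≠ 0 the bound state is ψ ∝ e^{−κ|x|}; integrating the TISE across the delta gives the cusp condition 2κ = 2mλ/ℏ², so κ = 1.311.
Then E = −ℏ²κ²/(2m) = −mλ²/(2ℏ²) = -0.3566.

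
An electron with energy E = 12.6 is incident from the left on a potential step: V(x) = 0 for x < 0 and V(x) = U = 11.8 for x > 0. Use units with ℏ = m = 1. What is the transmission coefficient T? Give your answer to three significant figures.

T = 0.643

The wavenumbers are k₁ = √(2mE)/ℏ = 5.020 on the left and k₂ = √(2m(E − U))/ℏ = 1.265 on the right.
Continuity of ψ and ψ′ at the step yields the reflection amplitude r = (k₁ − k₂)/(k₁ + k₂) = 0.5975; thus R = |r|² = 0.3570, T = 0.6430.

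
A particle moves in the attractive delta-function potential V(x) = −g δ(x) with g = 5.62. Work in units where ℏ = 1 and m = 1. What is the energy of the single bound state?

E = -15.8

For x ≠ 0 the bound state is ψ ∝ e^{−κ|x|}; integrating the TISE across the delta gives the cusp condition 2κ = 2mg/ℏ², so κ = 5.620.
Then E = −ℏ²κ²/(2m) = −mg²/(2ℏ²) = -15.79.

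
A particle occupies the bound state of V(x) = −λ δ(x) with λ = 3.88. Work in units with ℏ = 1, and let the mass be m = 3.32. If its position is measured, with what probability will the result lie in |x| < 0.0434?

P = 0.673

The normalised bound state is ψ = √κ e^{−κ|x|} with κ = mλ/ℏ² = 12.88.
P(|x| < d) = ∫_{−d}^{d} κ e^{−2κ|x|} dx = 1 − e^{−2κd} = 1 − e^{−1.118} = 0.6731.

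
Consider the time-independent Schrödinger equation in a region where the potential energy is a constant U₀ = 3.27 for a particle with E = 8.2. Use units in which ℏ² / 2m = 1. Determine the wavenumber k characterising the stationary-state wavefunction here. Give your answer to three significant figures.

With E > U₀ the solution is oscillatory, ψ ∝ e^{±ikx} with k = √(2m(E − U₀))/ℏ.
k = √(2 × 0.5 × 4.93) = 2.220.

k = 2.22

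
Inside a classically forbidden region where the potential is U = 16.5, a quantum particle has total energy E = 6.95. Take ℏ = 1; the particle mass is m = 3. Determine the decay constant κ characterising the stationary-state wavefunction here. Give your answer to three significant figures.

Since E < U the TISE in this region is ψ'' = κ²ψ with κ = √(2m(U − E))/ℏ.
κ = √(2 × 3 × 9.55) = 7.570.

κ = 7.57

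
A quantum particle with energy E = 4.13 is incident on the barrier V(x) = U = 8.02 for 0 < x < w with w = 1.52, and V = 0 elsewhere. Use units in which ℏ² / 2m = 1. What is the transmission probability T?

Since E < U the interior solution is evanescent with decay constant κ = √(2m(U − E))/ℏ = 1.972.
κw = 2.998, sinh(κw) = 9.997.
Matching ψ, ψ′ at both faces gives T = [1 + U² sinh²(κw) / (4E(U − E))]⁻¹ = 1/101.0 = 0.00990.

T = 0.00990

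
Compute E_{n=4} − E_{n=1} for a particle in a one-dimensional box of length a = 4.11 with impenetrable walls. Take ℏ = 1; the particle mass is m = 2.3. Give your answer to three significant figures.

E_n = n²π²ℏ²/(2ma²), so ΔE = (4² − 1²) π²ℏ²/(2ma²).
ΔE = 15 × π² / (2 × 2.3 × 4.11²) = 1.905.

ΔE = 1.91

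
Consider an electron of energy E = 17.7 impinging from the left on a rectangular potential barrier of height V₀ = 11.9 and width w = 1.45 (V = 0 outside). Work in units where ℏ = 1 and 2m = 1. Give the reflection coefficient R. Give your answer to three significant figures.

R = 0.0391

Above the barrier the interior wavenumber is k₂ = √(2m(E − V₀))/ℏ = 2.408, giving phase k₂w = 3.492.
Matching at both interfaces gives T⁻¹ = 1 + V₀² sin²(k₂w) / [4E(E − V₀)] = 1.041, hence T = 0.961.
R = 1 − T = 0.0391.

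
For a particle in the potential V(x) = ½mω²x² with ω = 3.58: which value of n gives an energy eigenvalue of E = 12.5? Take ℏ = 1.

n = 3

Invert E_n = (n + ½)ℏω: n = E/ℏω − ½ = 2.992, so n = 3.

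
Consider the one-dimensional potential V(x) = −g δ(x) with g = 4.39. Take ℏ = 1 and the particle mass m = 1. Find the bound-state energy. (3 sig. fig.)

E = -9.64

The bound state is ψ(x) = √κ e^{−κ|x|}. The derivative jump ψ'(0⁺) − ψ'(0⁻) = −(2mg/ℏ²)ψ(0) fixes κ = mg/ℏ² = 4.390.
Then E = −ℏ²κ²/(2m) = −mg²/(2ℏ²) = -9.636.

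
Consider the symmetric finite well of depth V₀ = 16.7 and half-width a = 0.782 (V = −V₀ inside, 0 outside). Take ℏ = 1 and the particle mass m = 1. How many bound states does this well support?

N = 3

The dimensionless depth is z₀ = a√(2mV₀)/ℏ = 0.782 × √(33.40) = 4.519.
The even/odd transcendental equations gain one root per π/2 in z₀, giving N = 1 + ⌊2z₀/π⌋ = 1 + ⌊2.877⌋ = 3.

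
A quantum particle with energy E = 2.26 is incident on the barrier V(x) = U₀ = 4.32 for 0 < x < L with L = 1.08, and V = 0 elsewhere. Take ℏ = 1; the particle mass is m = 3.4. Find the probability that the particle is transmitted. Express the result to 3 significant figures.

T = 0.00123

Since E < U₀ the interior solution is evanescent with decay constant κ = √(2m(U₀ − E))/ℏ = 3.743.
κL = 4.042, sinh(κL) = 28.47.
The exact tunnelling result is T⁻¹ = 1 + U₀² sinh²(κL) / [4E(U₀ − E)] = 813.0, so T = 0.00123.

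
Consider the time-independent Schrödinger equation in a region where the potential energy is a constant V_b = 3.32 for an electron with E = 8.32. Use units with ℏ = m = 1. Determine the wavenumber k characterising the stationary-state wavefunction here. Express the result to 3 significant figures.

k = 3.16

With E > V_b the solution is oscillatory, ψ ∝ e^{±ikx} with k = √(2m(E − V_b))/ℏ.
k = √(2 × 1 × 5) = 3.162.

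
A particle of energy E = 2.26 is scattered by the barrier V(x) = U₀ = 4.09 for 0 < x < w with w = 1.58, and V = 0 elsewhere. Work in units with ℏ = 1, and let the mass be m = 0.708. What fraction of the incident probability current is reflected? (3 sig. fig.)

R = 0.976

E < U₀: inside the barrier ψ ∝ e^{±κx} with κ = √(2m(U₀ − E))/ℏ = 1.610.
κw = 2.543, sinh(κw) = 6.322.
Matching ψ, ψ′ at both faces gives T = [1 + U₀² sinh²(κw) / (4E(U₀ − E))]⁻¹ = 1/41.42 = 0.0241.
R = 1 − T = 0.976.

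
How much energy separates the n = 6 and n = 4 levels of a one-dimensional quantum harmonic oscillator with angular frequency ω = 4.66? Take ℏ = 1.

ΔE = 9.32

E_n = ℏω(n + ½), so ΔE = (6 − 4) ℏω = 2 × 4.66 = 9.320.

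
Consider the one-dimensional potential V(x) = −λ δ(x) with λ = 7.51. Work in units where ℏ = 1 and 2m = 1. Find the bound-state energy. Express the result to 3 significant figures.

The bound state is ψ(x) = √κ e^{−κ|x|}. The derivative jump ψ'(0⁺) − ψ'(0⁻) = −(2mλ/ℏ²)ψ(0) fixes κ = mλ/ℏ² = 3.755.
Then E = −ℏ²κ²/(2m) = −mλ²/(2ℏ²) = -14.10.

E = -14.1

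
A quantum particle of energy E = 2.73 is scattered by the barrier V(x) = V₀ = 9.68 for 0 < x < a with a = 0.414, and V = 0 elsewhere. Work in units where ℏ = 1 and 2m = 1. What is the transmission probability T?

T = 0.317

Since E < V₀ the interior solution is evanescent with decay constant κ = √(2m(V₀ − E))/ℏ = 2.636.
κa = 1.091, sinh(κa) = 1.321.
Matching ψ, ψ′ at both faces gives T = [1 + V₀² sinh²(κa) / (4E(V₀ − E))]⁻¹ = 1/3.156 = 0.317.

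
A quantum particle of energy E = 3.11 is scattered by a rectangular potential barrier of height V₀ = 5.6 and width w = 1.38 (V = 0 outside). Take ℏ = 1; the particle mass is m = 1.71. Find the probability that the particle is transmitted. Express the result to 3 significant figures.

T = 0.00125

E < V₀: inside the barrier ψ ∝ e^{±κx} with κ = √(2m(V₀ − E))/ℏ = 2.918.
κw = 4.027, sinh(κw) = 28.04.
The exact tunnelling result is T⁻¹ = 1 + V₀² sinh²(κw) / [4E(V₀ − E)] = 797.0, so T = 0.00125.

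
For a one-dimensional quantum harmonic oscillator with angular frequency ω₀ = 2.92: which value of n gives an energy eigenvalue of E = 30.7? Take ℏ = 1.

E_n = ℏω₀(n + ½) ⇒ n = E/(ℏω₀) − ½ = 30.7/2.92 − 0.5 = 10.014 → n = 10.

n = 10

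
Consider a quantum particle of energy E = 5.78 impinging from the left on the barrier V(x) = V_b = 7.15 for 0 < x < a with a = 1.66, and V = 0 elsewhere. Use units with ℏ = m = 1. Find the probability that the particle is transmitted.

T = 0.0102

Since E < V_b the interior solution is evanescent with decay constant κ = √(2m(V_b − E))/ℏ = 1.655.
κa = 2.748, sinh(κa) = 7.772.
The exact tunnelling result is T⁻¹ = 1 + V_b² sinh²(κa) / [4E(V_b − E)] = 98.49, so T = 0.0102.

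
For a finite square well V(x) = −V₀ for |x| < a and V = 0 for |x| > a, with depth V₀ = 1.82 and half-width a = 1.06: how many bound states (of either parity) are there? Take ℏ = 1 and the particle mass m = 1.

The dimensionless depth is z₀ = a√(2mV₀)/ℏ = 1.06 × √(3.640) = 2.022.
The even/odd transcendental equations gain one root per π/2 in z₀, giving N = 1 + ⌊2z₀/π⌋ = 1 + ⌊1.287⌋ = 2.

N = 2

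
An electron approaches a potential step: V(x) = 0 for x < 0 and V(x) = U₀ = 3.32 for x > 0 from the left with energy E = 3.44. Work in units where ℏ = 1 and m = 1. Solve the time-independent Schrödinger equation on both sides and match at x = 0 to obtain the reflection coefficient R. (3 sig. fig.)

R = 0.470

On each side the TISE gives plane waves with k = √(2m(E − V))/ℏ: k₁ = √(2·1·3.44) = 2.623, k₂ = √(2·1·0.12) = 0.4899.
Matching ψ and ψ′ at x = 0 gives r = (k₁ − k₂)/(k₁ + k₂), so R = r² = 0.4696 and T = 1 − R = 0.5304.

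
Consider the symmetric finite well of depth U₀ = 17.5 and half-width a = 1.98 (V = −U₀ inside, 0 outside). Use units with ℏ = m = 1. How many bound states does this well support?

N = 8

Define the well-strength parameter z₀ = (a/ℏ)√(2mU₀) = 1.98 × √(2·1·17.5) = 11.71.
The even/odd transcendental equations gain one root per π/2 in z₀, giving N = 1 + ⌊2z₀/π⌋ = 1 + ⌊7.457⌋ = 8.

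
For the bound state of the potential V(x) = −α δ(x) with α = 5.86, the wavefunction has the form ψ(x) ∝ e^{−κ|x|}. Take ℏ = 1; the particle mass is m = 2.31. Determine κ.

κ = 13.5

Integrate −(ℏ²/2m)ψ'' − αδ(x)ψ = Eψ from −ε to +ε: the ψ'' term gives ψ'(0⁺) − ψ'(0⁻) and the δ term gives −(2mα/ℏ²)ψ(0).
With ψ ∝ e^{−κ|x|} this yields −2κ = −2mα/ℏ², so κ = mα/ℏ² = 13.54.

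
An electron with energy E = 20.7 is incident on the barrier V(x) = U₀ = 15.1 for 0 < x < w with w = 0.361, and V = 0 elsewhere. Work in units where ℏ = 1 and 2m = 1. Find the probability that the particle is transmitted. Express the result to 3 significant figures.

E > U₀: inside the barrier k₂ = √(2m(E − U₀))/ℏ = 2.366, k₂w = 0.8543.
T = [1 + U₀² sin²(k₂w) / (4E(E − U₀))]⁻¹ = 1/1.280 = 0.781.

T = 0.781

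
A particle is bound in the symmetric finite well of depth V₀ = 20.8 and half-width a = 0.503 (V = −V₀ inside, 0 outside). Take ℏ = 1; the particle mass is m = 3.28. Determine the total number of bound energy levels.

Define the well-strength parameter z₀ = (a/ℏ)√(2mV₀) = 0.503 × √(2·3.28·20.8) = 5.876.
The even/odd transcendental equations gain one root per π/2 in z₀, giving N = 1 + ⌊2z₀/π⌋ = 1 + ⌊3.741⌋ = 4.

N = 4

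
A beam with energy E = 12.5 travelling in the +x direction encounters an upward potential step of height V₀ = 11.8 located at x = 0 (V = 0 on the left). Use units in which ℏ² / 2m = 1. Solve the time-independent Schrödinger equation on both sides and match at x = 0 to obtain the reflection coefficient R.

On each side the TISE gives plane waves with k = √(2m(E − V))/ℏ: k₁ = √(2·½·12.5) = 3.536, k₂ = √(2·½·0.7) = 0.8367.
Continuity of ψ and ψ′ at the step yields the reflection amplitude r = (k₁ − k₂)/(k₁ + k₂) = 0.6173; thus R = |r|² = 0.3810, T = 0.6190.

R = 0.381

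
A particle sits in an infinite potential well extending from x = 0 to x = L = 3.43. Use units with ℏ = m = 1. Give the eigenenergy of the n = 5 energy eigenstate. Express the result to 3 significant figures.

The infinite-well eigenfunctions ψ_n = √(2/L) sin(nπx/L) vanish at both walls, giving E_n = n²π²ℏ²/(2mL²).
E_5 = 5² × π² / (2 × 1 × 3.43²) = 10.49.

E = 10.5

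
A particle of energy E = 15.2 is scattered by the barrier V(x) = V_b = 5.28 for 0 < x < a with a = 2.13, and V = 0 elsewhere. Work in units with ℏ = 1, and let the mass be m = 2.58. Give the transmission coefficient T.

Above the barrier the interior wavenumber is k₂ = √(2m(E − V_b))/ℏ = 7.155, giving phase k₂a = 15.24.
Matching at both interfaces gives T⁻¹ = 1 + V_b² sin²(k₂a) / [4E(E − V_b)] = 1.009, hence T = 0.991.

T = 0.991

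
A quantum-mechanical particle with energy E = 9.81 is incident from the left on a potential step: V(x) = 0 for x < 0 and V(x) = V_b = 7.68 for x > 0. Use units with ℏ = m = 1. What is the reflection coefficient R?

R = 0.133

On each side the TISE gives plane waves with k = √(2m(E − V))/ℏ: k₁ = √(2·1·9.81) = 4.429, k₂ = √(2·1·2.13) = 2.064.
Continuity of ψ and ψ′ at the step yields the reflection amplitude r = (k₁ − k₂)/(k₁ + k₂) = 0.3643; thus R = |r|² = 0.1327, T = 0.8673.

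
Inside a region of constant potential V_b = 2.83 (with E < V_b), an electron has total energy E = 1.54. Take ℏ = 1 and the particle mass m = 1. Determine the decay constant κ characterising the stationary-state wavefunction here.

Since E < V_b the TISE in this region is ψ'' = κ²ψ with κ = √(2m(V_b − E))/ℏ.
κ = √(2 × 1 × 1.29) = 1.606.

κ = 1.61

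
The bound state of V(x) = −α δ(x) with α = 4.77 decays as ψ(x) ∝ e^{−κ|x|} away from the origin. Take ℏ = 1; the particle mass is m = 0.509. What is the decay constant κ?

κ = 2.43

Integrating the TISE across x = 0 gives the cusp condition ψ'(0⁺) − ψ'(0⁻) = −(2mα/ℏ²)ψ(0).
With ψ ∝ e^{−κ|x|} this yields −2κ = −2mα/ℏ², so κ = mα/ℏ² = 2.428.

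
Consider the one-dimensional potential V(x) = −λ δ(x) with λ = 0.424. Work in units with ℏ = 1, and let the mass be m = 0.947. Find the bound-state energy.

For x ≠ 0 the bound state is ψ ∝ e^{−κ|x|}; integrating the TISE across the delta gives the cusp condition 2κ = 2mλ/ℏ², so κ = 0.4015.
Then E = −ℏ²κ²/(2m) = −mλ²/(2ℏ²) = -0.08512.

E = -0.0851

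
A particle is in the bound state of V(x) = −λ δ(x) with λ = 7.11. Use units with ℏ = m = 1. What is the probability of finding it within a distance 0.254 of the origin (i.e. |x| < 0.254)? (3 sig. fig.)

P = 0.973

The normalised bound state is ψ = √κ e^{−κ|x|} with κ = mλ/ℏ² = 7.110.
P(|x| < d) = ∫_{−d}^{d} κ e^{−2κ|x|} dx = 1 − e^{−2κd} = 1 − e^{−3.612} = 0.9730.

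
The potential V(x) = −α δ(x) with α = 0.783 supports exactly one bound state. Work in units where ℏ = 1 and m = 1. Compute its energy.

For x ≠ 0 the bound state is ψ ∝ e^{−κ|x|}; integrating the TISE across the delta gives the cusp condition 2κ = 2mα/ℏ², so κ = 0.7830.
Then E = −ℏ²κ²/(2m) = −mα²/(2ℏ²) = -0.3065.

E = -0.307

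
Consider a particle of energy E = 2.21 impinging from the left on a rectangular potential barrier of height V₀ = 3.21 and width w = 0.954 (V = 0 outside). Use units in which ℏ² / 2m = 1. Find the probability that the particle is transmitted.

T = 0.412

Since E < V₀ the interior solution is evanescent with decay constant κ = √(2m(V₀ − E))/ℏ = 1.000.
κw = 0.9540, sinh(κw) = 1.105.
Matching ψ, ψ′ at both faces gives T = [1 + V₀² sinh²(κw) / (4E(V₀ − E))]⁻¹ = 1/2.424 = 0.412.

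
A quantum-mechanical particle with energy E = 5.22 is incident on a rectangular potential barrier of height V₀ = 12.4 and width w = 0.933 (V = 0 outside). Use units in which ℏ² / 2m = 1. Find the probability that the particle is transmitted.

T = 0.0259

Since E < V₀ the interior solution is evanescent with decay constant κ = √(2m(V₀ − E))/ℏ = 2.680.
κw = 2.500, sinh(κw) = 6.050.
Matching ψ, ψ′ at both faces gives T = [1 + V₀² sinh²(κw) / (4E(V₀ − E))]⁻¹ = 1/38.54 = 0.0259.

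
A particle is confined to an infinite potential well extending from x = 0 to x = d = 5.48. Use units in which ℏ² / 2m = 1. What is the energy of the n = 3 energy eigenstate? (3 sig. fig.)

E = 2.96

The infinite-well eigenfunctions ψ_n = √(2/d) sin(nπx/d) vanish at both walls, giving E_n = n²π²ℏ²/(2md²).
E_3 = 3² × π² / (2 × 0.5 × 5.48²) = 2.958.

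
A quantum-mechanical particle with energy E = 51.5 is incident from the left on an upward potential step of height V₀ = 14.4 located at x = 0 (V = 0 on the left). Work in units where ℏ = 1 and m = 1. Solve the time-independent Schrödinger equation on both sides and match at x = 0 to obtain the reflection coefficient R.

On each side the TISE gives plane waves with k = √(2m(E − V))/ℏ: k₁ = √(2·1·51.5) = 10.15, k₂ = √(2·1·37.1) = 8.614.
Matching ψ and ψ′ at x = 0 gives r = (k₁ − k₂)/(k₁ + k₂), so R = r² = 0.006693 and T = 1 − R = 0.9933.

R = 0.00669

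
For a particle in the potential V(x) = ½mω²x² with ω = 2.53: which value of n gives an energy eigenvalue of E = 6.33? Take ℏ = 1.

n = 2

E_n = ℏω(n + ½) ⇒ n = E/(ℏω) − ½ = 6.33/2.53 − 0.5 = 2.002 → n = 2.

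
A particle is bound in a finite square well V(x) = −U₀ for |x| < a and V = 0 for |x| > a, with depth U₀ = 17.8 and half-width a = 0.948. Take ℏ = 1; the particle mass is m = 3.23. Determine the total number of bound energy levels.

The dimensionless depth is z₀ = a√(2mU₀)/ℏ = 0.948 × √(115.0) = 10.17.
The even/odd transcendental equations gain one root per π/2 in z₀, giving N = 1 + ⌊2z₀/π⌋ = 1 + ⌊6.472⌋ = 7.

N = 7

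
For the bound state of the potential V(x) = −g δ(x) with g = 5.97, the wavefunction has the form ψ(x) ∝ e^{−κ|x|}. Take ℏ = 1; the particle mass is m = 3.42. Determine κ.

Integrate −(ℏ²/2m)ψ'' − gδ(x)ψ = Eψ from −ε to +ε: the ψ'' term gives ψ'(0⁺) − ψ'(0⁻) and the δ term gives −(2mg/ℏ²)ψ(0).
With ψ ∝ e^{−κ|x|} this yields −2κ = −2mg/ℏ², so κ = mg/ℏ² = 20.42.

κ = 20.4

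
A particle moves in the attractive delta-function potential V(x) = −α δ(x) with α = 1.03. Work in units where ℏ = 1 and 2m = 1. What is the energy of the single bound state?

The bound state is ψ(x) = √κ e^{−κ|x|}. The derivative jump ψ'(0⁺) − ψ'(0⁻) = −(2mα/ℏ²)ψ(0) fixes κ = mα/ℏ² = 0.5150.
Then E = −ℏ²κ²/(2m) = −mα²/(2ℏ²) = -0.2652.

E = -0.265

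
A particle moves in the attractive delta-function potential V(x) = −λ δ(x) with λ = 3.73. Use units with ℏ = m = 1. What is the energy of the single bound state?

E = -6.96

The bound state is ψ(x) = √κ e^{−κ|x|}. The derivative jump ψ'(0⁺) − ψ'(0⁻) = −(2mλ/ℏ²)ψ(0) fixes κ = mλ/ℏ² = 3.730.
Then E = −ℏ²κ²/(2m) = −mλ²/(2ℏ²) = -6.956.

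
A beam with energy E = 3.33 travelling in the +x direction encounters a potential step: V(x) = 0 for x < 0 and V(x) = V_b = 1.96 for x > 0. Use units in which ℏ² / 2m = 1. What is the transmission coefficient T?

T = 0.952

The wavenumbers are k₁ = √(2mE)/ℏ = 1.825 on the left and k₂ = √(2m(E − V_b))/ℏ = 1.170 on the right.
Matching ψ and ψ′ at x = 0 gives r = (k₁ − k₂)/(k₁ + k₂), so R = r² = 0.04773 and T = 1 − R = 0.9523.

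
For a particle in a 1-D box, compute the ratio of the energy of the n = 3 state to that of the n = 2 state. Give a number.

2.25

E_n = n²π²ℏ²/(2mL²) so the ratio is n₂²/n₁² = 9/4 = 2.25.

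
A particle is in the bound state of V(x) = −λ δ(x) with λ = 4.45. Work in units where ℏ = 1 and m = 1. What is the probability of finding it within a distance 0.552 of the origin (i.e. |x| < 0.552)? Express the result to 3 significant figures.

The normalised bound state is ψ = √κ e^{−κ|x|} with κ = mλ/ℏ² = 4.450.
P(|x| < d) = ∫_{−d}^{d} κ e^{−2κ|x|} dx = 1 − e^{−2κd} = 1 − e^{−4.913} = 0.9926.

P = 0.993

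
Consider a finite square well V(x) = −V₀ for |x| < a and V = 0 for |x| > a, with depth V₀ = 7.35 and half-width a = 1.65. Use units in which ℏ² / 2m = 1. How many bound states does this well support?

Define the well-strength parameter z₀ = (a/ℏ)√(2mV₀) = 1.65 × √(2·0.5·7.35) = 4.473.
A new bound state (alternating even/odd) appears each time z₀ passes a multiple of π/2, so N = ⌊2z₀/π⌋ + 1 = ⌊2.848⌋ + 1 = 3.

N = 3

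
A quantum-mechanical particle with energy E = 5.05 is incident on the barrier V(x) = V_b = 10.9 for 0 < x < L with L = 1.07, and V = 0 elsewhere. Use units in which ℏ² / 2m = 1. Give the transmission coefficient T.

E < V_b: inside the barrier ψ ∝ e^{±κx} with κ = √(2m(V_b − E))/ℏ = 2.419.
κL = 2.588, sinh(κL) = 6.614.
Matching ψ, ψ′ at both faces gives T = [1 + V_b² sinh²(κL) / (4E(V_b − E))]⁻¹ = 1/44.98 = 0.0222.

T = 0.0222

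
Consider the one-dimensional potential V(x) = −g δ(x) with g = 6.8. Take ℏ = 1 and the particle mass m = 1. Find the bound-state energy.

For x ≠ 0 the bound state is ψ ∝ e^{−κ|x|}; integrating the TISE across the delta gives the cusp condition 2κ = 2mg/ℏ², so κ = 6.800.
Then E = −ℏ²κ²/(2m) = −mg²/(2ℏ²) = -23.12.

E = -23.1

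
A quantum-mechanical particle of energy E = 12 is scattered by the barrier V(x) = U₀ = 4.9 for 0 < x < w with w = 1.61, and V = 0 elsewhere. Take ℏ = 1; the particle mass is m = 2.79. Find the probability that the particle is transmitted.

Above the barrier the interior wavenumber is k₂ = √(2m(E − U₀))/ℏ = 6.294, giving phase k₂w = 10.13.
T = [1 + U₀² sin²(k₂w) / (4E(E − U₀))]⁻¹ = 1/1.030 = 0.971.

T = 0.971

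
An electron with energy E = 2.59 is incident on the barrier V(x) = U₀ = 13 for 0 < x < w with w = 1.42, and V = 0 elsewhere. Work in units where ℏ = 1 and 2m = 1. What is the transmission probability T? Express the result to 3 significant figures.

T = 0.000268

Since E < U₀ the interior solution is evanescent with decay constant κ = √(2m(U₀ − E))/ℏ = 3.226.
κw = 4.582, sinh(κw) = 48.83.
Matching ψ, ψ′ at both faces gives T = [1 + U₀² sinh²(κw) / (4E(U₀ − E))]⁻¹ = 1/3737 = 0.000268.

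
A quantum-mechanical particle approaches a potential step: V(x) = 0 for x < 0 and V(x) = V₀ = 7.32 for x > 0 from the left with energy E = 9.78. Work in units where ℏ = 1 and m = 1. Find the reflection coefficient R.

R = 0.110

On each side the TISE gives plane waves with k = √(2m(E − V))/ℏ: k₁ = √(2·1·9.78) = 4.423, k₂ = √(2·1·2.46) = 2.218.
Continuity of ψ and ψ′ at the step yields the reflection amplitude r = (k₁ − k₂)/(k₁ + k₂) = 0.3320; thus R = |r|² = 0.1102, T = 0.8898.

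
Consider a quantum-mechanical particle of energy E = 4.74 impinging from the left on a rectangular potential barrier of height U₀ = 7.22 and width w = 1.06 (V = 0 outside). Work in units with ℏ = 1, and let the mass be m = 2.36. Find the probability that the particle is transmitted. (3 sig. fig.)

T = 0.00255

E < U₀: inside the barrier ψ ∝ e^{±κx} with κ = √(2m(U₀ − E))/ℏ = 3.421.
κw = 3.627, sinh(κw) = 18.78.
Matching ψ, ψ′ at both faces gives T = [1 + U₀² sinh²(κw) / (4E(U₀ − E))]⁻¹ = 1/392.0 = 0.00255.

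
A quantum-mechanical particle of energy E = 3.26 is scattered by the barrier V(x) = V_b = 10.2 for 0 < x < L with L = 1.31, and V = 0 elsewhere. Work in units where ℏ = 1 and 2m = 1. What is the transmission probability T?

T = 0.00349

E < V_b: inside the barrier ψ ∝ e^{±κx} with κ = √(2m(V_b − E))/ℏ = 2.634.
κL = 3.451, sinh(κL) = 15.75.
Matching ψ, ψ′ at both faces gives T = [1 + V_b² sinh²(κL) / (4E(V_b − E))]⁻¹ = 1/286.2 = 0.00349.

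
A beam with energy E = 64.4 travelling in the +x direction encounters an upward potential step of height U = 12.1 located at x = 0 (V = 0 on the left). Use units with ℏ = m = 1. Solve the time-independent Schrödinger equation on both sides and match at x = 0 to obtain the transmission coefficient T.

On each side the TISE gives plane waves with k = √(2m(E − V))/ℏ: k₁ = √(2·1·64.4) = 11.35, k₂ = √(2·1·52.3) = 10.23.
Matching ψ and ψ′ at x = 0 gives r = (k₁ − k₂)/(k₁ + k₂), so R = r² = 0.002702 and T = 1 − R = 0.9973.

T = 0.997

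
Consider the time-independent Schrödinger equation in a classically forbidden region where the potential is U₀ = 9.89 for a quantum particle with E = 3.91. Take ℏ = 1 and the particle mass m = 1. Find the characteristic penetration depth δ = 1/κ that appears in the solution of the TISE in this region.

Since E < U₀ the TISE in this region is ψ'' = κ²ψ with κ = √(2m(U₀ − E))/ℏ.
κ = √(2 × 1 × 5.98) = 3.458. The penetration depth is δ = 1/κ = 0.289.

δ = 0.289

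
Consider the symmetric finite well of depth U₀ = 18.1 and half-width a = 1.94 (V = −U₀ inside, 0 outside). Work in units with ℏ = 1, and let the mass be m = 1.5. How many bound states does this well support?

The dimensionless depth is z₀ = a√(2mU₀)/ℏ = 1.94 × √(54.30) = 14.30.
The even/odd transcendental equations gain one root per π/2 in z₀, giving N = 1 + ⌊2z₀/π⌋ = 1 + ⌊9.101⌋ = 10.

N = 10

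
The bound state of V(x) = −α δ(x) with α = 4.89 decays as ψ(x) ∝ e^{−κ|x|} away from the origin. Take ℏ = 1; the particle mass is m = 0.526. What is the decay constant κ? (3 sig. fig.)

κ = 2.57

Integrate −(ℏ²/2m)ψ'' − αδ(x)ψ = Eψ from −ε to +ε: the ψ'' term gives ψ'(0⁺) − ψ'(0⁻) and the δ term gives −(2mα/ℏ²)ψ(0).
With ψ ∝ e^{−κ|x|} this yields −2κ = −2mα/ℏ², so κ = mα/ℏ² = 2.572.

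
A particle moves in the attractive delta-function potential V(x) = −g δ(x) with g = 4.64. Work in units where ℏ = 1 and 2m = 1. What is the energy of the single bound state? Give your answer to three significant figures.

E = -5.38

For x ≠ 0 the bound state is ψ ∝ e^{−κ|x|}; integrating the TISE across the delta gives the cusp condition 2κ = 2mg/ℏ², so κ = 2.320.
Then E = −ℏ²κ²/(2m) = −mg²/(2ℏ²) = -5.382.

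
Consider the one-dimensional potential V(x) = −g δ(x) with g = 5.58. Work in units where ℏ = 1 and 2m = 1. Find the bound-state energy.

E = -7.78

For x ≠ 0 the bound state is ψ ∝ e^{−κ|x|}; integrating the TISE across the delta gives the cusp condition 2κ = 2mg/ℏ², so κ = 2.790.
Then E = −ℏ²κ²/(2m) = −mg²/(2ℏ²) = -7.784.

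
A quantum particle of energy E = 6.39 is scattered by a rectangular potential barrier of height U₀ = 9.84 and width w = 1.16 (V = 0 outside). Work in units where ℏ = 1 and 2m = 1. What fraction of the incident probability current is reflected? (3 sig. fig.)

Since E < U₀ the interior solution is evanescent with decay constant κ = √(2m(U₀ − E))/ℏ = 1.857.
κw = 2.155, sinh(κw) = 4.254.
The exact tunnelling result is T⁻¹ = 1 + U₀² sinh²(κw) / [4E(U₀ − E)] = 20.87, so T = 0.0479.
R = 1 − T = 0.952.

R = 0.952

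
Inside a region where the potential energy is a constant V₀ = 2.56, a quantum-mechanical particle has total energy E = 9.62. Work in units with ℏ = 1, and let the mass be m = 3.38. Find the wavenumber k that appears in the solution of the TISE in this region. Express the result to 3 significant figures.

k = 6.91

With E > V₀ the solution is oscillatory, ψ ∝ e^{±ikx} with k = √(2m(E − V₀))/ℏ.
k = √(2 × 3.38 × 7.06) = 6.908.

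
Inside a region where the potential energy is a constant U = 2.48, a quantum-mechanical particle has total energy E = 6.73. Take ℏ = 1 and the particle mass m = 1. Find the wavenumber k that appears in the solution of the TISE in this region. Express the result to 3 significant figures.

With E > U the solution is oscillatory, ψ ∝ e^{±ikx} with k = √(2m(E − U))/ℏ.
k = √(2 × 1 × 4.25) = 2.915.

k = 2.92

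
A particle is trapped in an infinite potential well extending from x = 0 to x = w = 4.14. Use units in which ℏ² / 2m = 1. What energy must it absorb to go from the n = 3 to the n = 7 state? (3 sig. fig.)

ΔE = 23.0

E_n = n²π²ℏ²/(2mw²), so ΔE = (7² − 3²) π²ℏ²/(2mw²).
ΔE = 40 × π² / (2 × 0.5 × 4.14²) = 23.03.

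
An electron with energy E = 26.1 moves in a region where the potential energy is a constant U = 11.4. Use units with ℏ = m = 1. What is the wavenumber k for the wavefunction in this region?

k = 5.42

With E > U the solution is oscillatory, ψ ∝ e^{±ikx} with k = √(2m(E − U))/ℏ.
k = √(2 × 1 × 14.7) = 5.422.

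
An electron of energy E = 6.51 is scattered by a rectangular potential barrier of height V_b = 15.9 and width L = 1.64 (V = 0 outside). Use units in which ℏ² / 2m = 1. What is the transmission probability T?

E < V_b: inside the barrier ψ ∝ e^{±κx} with κ = √(2m(V_b − E))/ℏ = 3.064.
κL = 5.025, sinh(κL) = 76.12.
Matching ψ, ψ′ at both faces gives T = [1 + V_b² sinh²(κL) / (4E(V_b − E))]⁻¹ = 1/5991 = 0.000167.

T = 0.000167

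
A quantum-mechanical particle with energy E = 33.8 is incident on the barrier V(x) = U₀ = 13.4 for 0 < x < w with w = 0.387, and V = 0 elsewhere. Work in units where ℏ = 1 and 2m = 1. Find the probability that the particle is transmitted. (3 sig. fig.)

Above the barrier the interior wavenumber is k₂ = √(2m(E − U₀))/ℏ = 4.517, giving phase k₂w = 1.748.
T = [1 + U₀² sin²(k₂w) / (4E(E − U₀))]⁻¹ = 1/1.063 = 0.941.

T = 0.941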